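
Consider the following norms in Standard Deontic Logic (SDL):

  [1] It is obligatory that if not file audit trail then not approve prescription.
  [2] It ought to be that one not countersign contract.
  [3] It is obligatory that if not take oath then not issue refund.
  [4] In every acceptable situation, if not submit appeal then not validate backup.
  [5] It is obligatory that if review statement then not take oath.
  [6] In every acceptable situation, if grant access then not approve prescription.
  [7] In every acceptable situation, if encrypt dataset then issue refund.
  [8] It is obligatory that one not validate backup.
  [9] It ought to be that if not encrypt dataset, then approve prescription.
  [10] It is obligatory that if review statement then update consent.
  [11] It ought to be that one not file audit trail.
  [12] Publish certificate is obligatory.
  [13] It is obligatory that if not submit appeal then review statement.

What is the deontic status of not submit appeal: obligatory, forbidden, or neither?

Premise 11 gives O(¬file_audit_trail).
From O(¬file_audit_trail) and premise 1, O(¬file_audit_trail → ¬approve_prescription), we obtain O(¬approve_prescription).
Premise 9, O(¬encrypt_dataset → approve_prescription), contraposes to O(¬approve_prescription → encrypt_dataset); with O(¬approve_prescription) we get O(encrypt_dataset).
From O(encrypt_dataset) and premise 7, O(encrypt_dataset → issue_refund), we obtain O(issue_refund).
Premise 3, O(¬take_oath → ¬issue_refund), contraposes to O(issue_refund → take_oath); with O(issue_refund) we get O(take_oath).
Premise 5 is O(review_statement → ¬take_oath); contrapositively O(take_oath → ¬review_statement). Since O(take_oath) holds, K gives O(¬review_statement).
The contrapositive of premise 13 (O(¬submit_appeal → review_statement)) is O(¬review_statement → submit_appeal), and O(¬review_statement) is already established, so O(submit_appeal).
Premises 2, 4, 6, 8, 10, 12 do not contribute to this derivation.
Thus O(submit_appeal), which is F(¬submit_appeal): ¬submit_appeal is forbidden.

Forbidden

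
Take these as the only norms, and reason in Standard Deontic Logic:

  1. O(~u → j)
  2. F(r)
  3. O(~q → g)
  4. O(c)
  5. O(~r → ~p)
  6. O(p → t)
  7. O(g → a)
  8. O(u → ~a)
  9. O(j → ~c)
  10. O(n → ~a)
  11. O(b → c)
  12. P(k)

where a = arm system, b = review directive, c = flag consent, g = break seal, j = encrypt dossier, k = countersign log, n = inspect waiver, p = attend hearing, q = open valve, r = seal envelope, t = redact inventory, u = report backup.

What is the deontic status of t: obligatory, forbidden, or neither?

Premise 6 is O(p → t), but O(p) is not derivable from the premises, so it does not yield O(t).
No premise or chain of K-axiom applications forces O(t), and none forces O(~t). So t is neither obligatory nor forbidden under these norms.

Neither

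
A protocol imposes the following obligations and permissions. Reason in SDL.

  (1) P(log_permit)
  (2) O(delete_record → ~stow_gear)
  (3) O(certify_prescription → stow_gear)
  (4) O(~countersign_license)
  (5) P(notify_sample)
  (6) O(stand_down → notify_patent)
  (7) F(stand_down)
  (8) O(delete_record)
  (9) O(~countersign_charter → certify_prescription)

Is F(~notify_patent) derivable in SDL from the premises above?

Premise 6 is O(stand_down → notify_patent), but O(stand_down) is not derivable from the premises, so it does not yield O(notify_patent).
No other premise forces O(notify_patent). An ideal world satisfying every premise can still have ~notify_patent true, so F(~notify_patent) is not derivable.

No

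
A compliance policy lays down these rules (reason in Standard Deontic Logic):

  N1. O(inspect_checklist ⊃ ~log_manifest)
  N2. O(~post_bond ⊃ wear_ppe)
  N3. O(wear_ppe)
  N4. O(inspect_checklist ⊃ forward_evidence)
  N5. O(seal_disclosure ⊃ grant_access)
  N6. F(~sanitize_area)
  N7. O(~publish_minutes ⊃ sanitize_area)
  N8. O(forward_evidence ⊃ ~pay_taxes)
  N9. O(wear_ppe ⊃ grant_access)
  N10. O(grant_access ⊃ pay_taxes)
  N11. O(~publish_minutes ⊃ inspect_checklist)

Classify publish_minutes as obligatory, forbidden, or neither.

Premise 3 gives O(wear_ppe).
Premise 9 is O(wear_ppe ⊃ grant_access); since O(wear_ppe), deontic closure gives O(grant_access).
From O(grant_access) and premise 10, O(grant_access ⊃ pay_taxes), we obtain O(pay_taxes).
Premise 8 is O(forward_evidence ⊃ ~pay_taxes); contrapositively O(pay_taxes ⊃ ~forward_evidence). Since O(pay_taxes) holds, K gives O(~forward_evidence).
The contrapositive of premise 4 (O(inspect_checklist ⊃ forward_evidence)) is O(~forward_evidence ⊃ ~inspect_checklist), and O(~forward_evidence) is already established, so O(~inspect_checklist).
The contrapositive of premise 11 (O(~publish_minutes ⊃ inspect_checklist)) is O(~inspect_checklist ⊃ publish_minutes), and O(~inspect_checklist) is already established, so O(publish_minutes).
Premises 1, 2, 5, 6, 7 do not contribute to this derivation.
Hence publish_minutes is obligatory.

Obligatory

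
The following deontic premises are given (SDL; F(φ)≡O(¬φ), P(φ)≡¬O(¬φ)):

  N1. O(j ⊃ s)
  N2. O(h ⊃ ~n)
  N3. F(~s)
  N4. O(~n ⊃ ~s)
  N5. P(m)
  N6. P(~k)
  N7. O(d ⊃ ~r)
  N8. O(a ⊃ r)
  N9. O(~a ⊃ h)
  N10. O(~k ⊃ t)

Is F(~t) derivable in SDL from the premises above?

No

Premise 10 is O(~k ⊃ t), but O(~k) is not derivable from the premises (the permission P(~k) asserts only ~O(k), not O(~k)), so it does not yield O(t).
No other premise forces O(t). An ideal world satisfying every premise can still have ~t true, so F(~t) is not derivable.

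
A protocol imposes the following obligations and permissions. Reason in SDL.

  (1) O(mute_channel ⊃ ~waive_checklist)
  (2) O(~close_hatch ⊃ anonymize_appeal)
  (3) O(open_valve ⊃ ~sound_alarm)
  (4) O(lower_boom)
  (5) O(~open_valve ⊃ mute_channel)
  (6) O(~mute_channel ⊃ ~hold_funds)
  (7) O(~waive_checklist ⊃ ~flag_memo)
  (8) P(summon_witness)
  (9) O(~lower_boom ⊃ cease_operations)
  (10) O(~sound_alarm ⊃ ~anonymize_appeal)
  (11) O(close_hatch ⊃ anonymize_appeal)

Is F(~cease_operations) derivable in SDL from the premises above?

Premise 9 is O(~lower_boom ⊃ cease_operations), but O(~lower_boom) is not derivable from the premises, so it does not yield O(cease_operations).
No other premise forces O(cease_operations). An ideal world satisfying every premise can still have ~cease_operations true, so F(~cease_operations) is not derivable.

No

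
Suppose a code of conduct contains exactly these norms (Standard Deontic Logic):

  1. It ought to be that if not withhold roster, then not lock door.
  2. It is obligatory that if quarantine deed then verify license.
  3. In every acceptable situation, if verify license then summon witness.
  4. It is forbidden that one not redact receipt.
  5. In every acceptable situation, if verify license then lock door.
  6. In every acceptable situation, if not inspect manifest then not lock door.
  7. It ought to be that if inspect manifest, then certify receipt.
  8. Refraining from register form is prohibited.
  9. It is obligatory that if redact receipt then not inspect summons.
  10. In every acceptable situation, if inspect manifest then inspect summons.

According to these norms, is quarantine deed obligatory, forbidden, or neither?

Forbidden

Premise 4, F(¬redact_receipt), is equivalent to O(redact_receipt).
With premise 9, O(redact_receipt → ¬inspect_summons), the K-axiom yields O(¬inspect_summons).
Premise 10 is O(inspect_manifest → inspect_summons); contrapositively O(¬inspect_summons → ¬inspect_manifest). Since O(¬inspect_summons) holds, K gives O(¬inspect_manifest).
From O(¬inspect_manifest) and premise 6, O(¬inspect_manifest → ¬lock_door), we obtain O(¬lock_door).
Premise 5 is O(verify_license → lock_door); contrapositively O(¬lock_door → ¬verify_license). Since O(¬lock_door) holds, K gives O(¬verify_license).
The contrapositive of premise 2 (O(quarantine_deed → verify_license)) is O(¬verify_license → ¬quarantine_deed), and O(¬verify_license) is already established, so O(¬quarantine_deed).
Premises 1, 3, 7, 8 do not contribute to this derivation.
Thus O(¬quarantine_deed), which is F(quarantine_deed): quarantine_deed is forbidden.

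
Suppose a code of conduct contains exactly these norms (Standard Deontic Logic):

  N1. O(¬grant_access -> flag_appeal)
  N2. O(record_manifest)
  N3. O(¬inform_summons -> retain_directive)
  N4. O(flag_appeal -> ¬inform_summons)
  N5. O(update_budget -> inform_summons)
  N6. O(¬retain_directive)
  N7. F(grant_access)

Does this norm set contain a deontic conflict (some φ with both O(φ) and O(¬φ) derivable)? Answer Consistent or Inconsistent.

Inconsistent

Premise 6 gives O(¬retain_directive).
Premise 3, O(¬inform_summons -> retain_directive), contraposes to O(¬retain_directive -> inform_summons); with O(¬retain_directive) we get O(inform_summons).
Premise 4, O(flag_appeal -> ¬inform_summons), contraposes to O(inform_summons -> ¬flag_appeal); with O(inform_summons) we get O(¬flag_appeal).
Premise 1, O(¬grant_access -> flag_appeal), contraposes to O(¬flag_appeal -> grant_access); with O(¬flag_appeal) we get O(grant_access).
Yet premise 7 is F(grant_access), i.e. O(¬grant_access).
We now have both O(grant_access) and O(¬grant_access) — grant_access is simultaneously obligatory and forbidden, violating the D-axiom.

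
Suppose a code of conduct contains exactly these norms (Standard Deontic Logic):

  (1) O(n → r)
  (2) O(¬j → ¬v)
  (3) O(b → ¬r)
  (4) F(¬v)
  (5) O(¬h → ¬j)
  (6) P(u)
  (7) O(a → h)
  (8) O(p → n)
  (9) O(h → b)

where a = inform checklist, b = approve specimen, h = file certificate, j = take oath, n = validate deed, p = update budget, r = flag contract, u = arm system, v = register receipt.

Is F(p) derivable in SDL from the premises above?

Premise 4 is F(¬v), i.e. O(v).
Premise 2, O(¬j → ¬v), contraposes to O(v → j); with O(v) we get O(j).
Premise 5, O(¬h → ¬j), contraposes to O(j → h); with O(j) we get O(h).
Applying K to premise 9 (O(h → b)) and O(h) yields O(b).
With premise 3, O(b → ¬r), the K-axiom yields O(¬r).
Premise 1 is O(n → r); contrapositively O(¬r → ¬n). Since O(¬r) holds, K gives O(¬n).
Premise 8, O(p → n), contraposes to O(¬n → ¬p); with O(¬n) we get O(¬p).
Premises 6, 7 do not contribute to this derivation.
So O(¬p) holds, i.e. F(p). The claim follows.

Yes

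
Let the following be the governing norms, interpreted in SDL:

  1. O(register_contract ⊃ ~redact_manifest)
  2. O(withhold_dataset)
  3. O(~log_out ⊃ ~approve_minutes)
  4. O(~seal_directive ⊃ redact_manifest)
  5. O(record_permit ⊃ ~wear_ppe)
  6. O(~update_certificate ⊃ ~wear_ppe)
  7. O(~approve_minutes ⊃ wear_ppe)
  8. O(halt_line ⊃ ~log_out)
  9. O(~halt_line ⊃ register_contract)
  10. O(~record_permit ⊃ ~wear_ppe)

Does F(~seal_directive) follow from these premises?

Yes

Premises 10 and 5 are O(~record_permit ⊃ ~wear_ppe) and O(record_permit ⊃ ~wear_ppe); every ideal world satisfies ~record_permit or record_permit, so in either case ~wear_ppe holds — hence O(~wear_ppe).
The contrapositive of premise 7 (O(~approve_minutes ⊃ wear_ppe)) is O(~wear_ppe ⊃ approve_minutes), and O(~wear_ppe) is already established, so O(approve_minutes).
Premise 3, O(~log_out ⊃ ~approve_minutes), contraposes to O(approve_minutes ⊃ log_out); with O(approve_minutes) we get O(log_out).
Premise 8, O(halt_line ⊃ ~log_out), contraposes to O(log_out ⊃ ~halt_line); with O(log_out) we get O(~halt_line).
With premise 9, O(~halt_line ⊃ register_contract), the K-axiom yields O(register_contract).
Premise 1 is O(register_contract ⊃ ~redact_manifest); since O(register_contract), deontic closure gives O(~redact_manifest).
Premise 4, O(~seal_directive ⊃ redact_manifest), contraposes to O(~redact_manifest ⊃ seal_directive); with O(~redact_manifest) we get O(seal_directive).
Premises 2, 6 do not contribute to this derivation.
So O(seal_directive) holds, i.e. F(~seal_directive). The claim follows.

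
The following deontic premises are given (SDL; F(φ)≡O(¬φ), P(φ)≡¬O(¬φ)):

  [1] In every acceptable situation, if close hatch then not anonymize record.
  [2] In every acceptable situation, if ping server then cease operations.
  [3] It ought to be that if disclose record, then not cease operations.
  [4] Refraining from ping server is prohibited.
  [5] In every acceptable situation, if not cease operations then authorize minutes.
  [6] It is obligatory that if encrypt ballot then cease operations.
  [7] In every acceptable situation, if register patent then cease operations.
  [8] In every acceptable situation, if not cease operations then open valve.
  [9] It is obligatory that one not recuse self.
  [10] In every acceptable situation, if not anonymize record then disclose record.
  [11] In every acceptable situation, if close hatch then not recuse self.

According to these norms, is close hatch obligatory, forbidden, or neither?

Premise 4 is F(¬ping_server), i.e. O(ping_server).
From O(ping_server) and premise 2, O(ping_server → cease_operations), we obtain O(cease_operations).
The contrapositive of premise 3 (O(disclose_record → ¬cease_operations)) is O(cease_operations → ¬disclose_record), and O(cease_operations) is already established, so O(¬disclose_record).
The contrapositive of premise 10 (O(¬anonymize_record → disclose_record)) is O(¬disclose_record → anonymize_record), and O(¬disclose_record) is already established, so O(anonymize_record).
Premise 1 is O(close_hatch → ¬anonymize_record); contrapositively O(anonymize_record → ¬close_hatch). Since O(anonymize_record) holds, K gives O(¬close_hatch).
Premises 5, 6, 7, 8, 9, 11 do not contribute to this derivation.
Thus O(¬close_hatch), which is F(close_hatch): close_hatch is forbidden.

Forbidden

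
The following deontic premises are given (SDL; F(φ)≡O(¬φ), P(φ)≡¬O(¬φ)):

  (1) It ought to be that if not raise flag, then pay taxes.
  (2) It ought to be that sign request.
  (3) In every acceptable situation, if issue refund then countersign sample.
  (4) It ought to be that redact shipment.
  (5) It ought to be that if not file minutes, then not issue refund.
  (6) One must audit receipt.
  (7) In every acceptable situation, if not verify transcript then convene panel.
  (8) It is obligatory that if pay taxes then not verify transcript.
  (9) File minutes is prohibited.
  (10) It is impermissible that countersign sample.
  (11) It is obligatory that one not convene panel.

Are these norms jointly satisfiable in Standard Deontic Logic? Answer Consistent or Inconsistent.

Consistent

Premise 3 is O(issue_refund → countersign_sample), but O(issue_refund) is not derivable from the premises, so it does not yield O(countersign_sample).
So O(countersign_sample) is not derivable, and the apparent clash with O(¬countersign_sample) does not arise.
A world satisfying every obligation exists (e.g. audit_receipt=true, convene_panel=false, countersign_sample=false, file_minutes=false, issue_refund=false, pay_taxes=false, raise_flag=true, redact_shipment=true, sign_request=true, verify_transcript=true); no atom is both obligatory and forbidden, so the set is consistent.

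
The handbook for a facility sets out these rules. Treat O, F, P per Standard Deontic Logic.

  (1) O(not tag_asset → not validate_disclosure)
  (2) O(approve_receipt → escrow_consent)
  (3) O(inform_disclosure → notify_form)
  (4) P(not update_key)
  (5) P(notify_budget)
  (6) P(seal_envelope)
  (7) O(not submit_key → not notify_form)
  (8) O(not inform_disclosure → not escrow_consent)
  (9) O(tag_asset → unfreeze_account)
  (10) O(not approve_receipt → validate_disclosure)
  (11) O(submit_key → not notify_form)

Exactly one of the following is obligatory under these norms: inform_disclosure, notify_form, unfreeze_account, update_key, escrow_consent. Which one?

unfreeze_account

Premises 11 and 7 are O(submit_key → not notify_form) and O(not submit_key → not notify_form); every ideal world satisfies submit_key or not submit_key, so in either case not notify_form holds — hence O(not notify_form).
Premise 3 is O(inform_disclosure → notify_form); contrapositively O(not notify_form → not inform_disclosure). Since O(not notify_form) holds, K gives O(not inform_disclosure).
From O(not inform_disclosure) and premise 8, O(not inform_disclosure → not escrow_consent), we obtain O(not escrow_consent).
The contrapositive of premise 2 (O(approve_receipt → escrow_consent)) is O(not escrow_consent → not approve_receipt), and O(not escrow_consent) is already established, so O(not approve_receipt).
With premise 10, O(not approve_receipt → validate_disclosure), the K-axiom yields O(validate_disclosure).
Premise 1 is O(not tag_asset → not validate_disclosure); contrapositively O(validate_disclosure → tag_asset). Since O(validate_disclosure) holds, K gives O(tag_asset).
From O(tag_asset) and premise 9, O(tag_asset → unfreeze_account), we obtain O(unfreeze_account).
So O(unfreeze_account) holds — unfreeze_account is obligatory. None of the other listed options is made obligatory by any chain of premises.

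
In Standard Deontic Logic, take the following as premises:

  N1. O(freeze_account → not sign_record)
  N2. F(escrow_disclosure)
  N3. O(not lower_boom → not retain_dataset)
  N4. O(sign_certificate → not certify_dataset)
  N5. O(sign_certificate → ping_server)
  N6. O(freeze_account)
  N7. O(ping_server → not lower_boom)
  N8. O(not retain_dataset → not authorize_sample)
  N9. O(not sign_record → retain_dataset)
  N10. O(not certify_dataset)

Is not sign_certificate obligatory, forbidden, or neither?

Obligatory

Premise 6 gives O(freeze_account).
From O(freeze_account) and premise 1, O(freeze_account → not sign_record), we obtain O(not sign_record).
From O(not sign_record) and premise 9, O(not sign_record → retain_dataset), we obtain O(retain_dataset).
Premise 3, O(not lower_boom → not retain_dataset), contraposes to O(retain_dataset → lower_boom); with O(retain_dataset) we get O(lower_boom).
Premise 7 is O(ping_server → not lower_boom); contrapositively O(lower_boom → not ping_server). Since O(lower_boom) holds, K gives O(not ping_server).
The contrapositive of premise 5 (O(sign_certificate → ping_server)) is O(not ping_server → not sign_certificate), and O(not ping_server) is already established, so O(not sign_certificate).
Premises 2, 4, 8, 10 do not contribute to this derivation.
Hence not sign_certificate is obligatory.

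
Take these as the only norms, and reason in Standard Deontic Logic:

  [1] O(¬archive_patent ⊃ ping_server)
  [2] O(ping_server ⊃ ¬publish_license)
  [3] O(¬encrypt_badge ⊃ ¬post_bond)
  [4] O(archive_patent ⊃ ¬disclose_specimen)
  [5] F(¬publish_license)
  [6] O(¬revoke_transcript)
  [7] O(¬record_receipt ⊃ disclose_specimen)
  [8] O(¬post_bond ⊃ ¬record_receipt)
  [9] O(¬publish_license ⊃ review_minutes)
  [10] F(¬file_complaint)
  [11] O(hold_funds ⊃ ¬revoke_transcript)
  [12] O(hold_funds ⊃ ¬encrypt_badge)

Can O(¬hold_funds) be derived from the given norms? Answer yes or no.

Premise 5 is F(¬publish_license), i.e. O(publish_license).
Premise 2 is O(ping_server ⊃ ¬publish_license); contrapositively O(publish_license ⊃ ¬ping_server). Since O(publish_license) holds, K gives O(¬ping_server).
The contrapositive of premise 1 (O(¬archive_patent ⊃ ping_server)) is O(¬ping_server ⊃ archive_patent), and O(¬ping_server) is already established, so O(archive_patent).
Applying K to premise 4 (O(archive_patent ⊃ ¬disclose_specimen)) and O(archive_patent) yields O(¬disclose_specimen).
The contrapositive of premise 7 (O(¬record_receipt ⊃ disclose_specimen)) is O(¬disclose_specimen ⊃ record_receipt), and O(¬disclose_specimen) is already established, so O(record_receipt).
Premise 8, O(¬post_bond ⊃ ¬record_receipt), contraposes to O(record_receipt ⊃ post_bond); with O(record_receipt) we get O(post_bond).
The contrapositive of premise 3 (O(¬encrypt_badge ⊃ ¬post_bond)) is O(post_bond ⊃ encrypt_badge), and O(post_bond) is already established, so O(encrypt_badge).
The contrapositive of premise 12 (O(hold_funds ⊃ ¬encrypt_badge)) is O(encrypt_badge ⊃ ¬hold_funds), and O(encrypt_badge) is already established, so O(¬hold_funds).
Premises 6, 9, 10, 11 do not contribute to this derivation.
So O(¬hold_funds) follows.

Yes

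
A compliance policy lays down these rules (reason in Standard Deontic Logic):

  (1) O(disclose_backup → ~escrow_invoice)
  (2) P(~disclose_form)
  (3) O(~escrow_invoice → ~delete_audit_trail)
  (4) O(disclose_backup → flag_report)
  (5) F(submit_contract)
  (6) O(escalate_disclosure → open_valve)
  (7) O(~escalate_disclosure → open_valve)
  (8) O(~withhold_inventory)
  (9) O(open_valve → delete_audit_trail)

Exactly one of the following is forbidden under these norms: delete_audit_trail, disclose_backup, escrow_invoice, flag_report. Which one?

disclose_backup

Premises 7 and 6 cover both cases: O(~escalate_disclosure → open_valve) and O(escalate_disclosure → open_valve). Since ~escalate_disclosure ∨ escalate_disclosure is a tautology, O(open_valve) follows.
Applying K to premise 9 (O(open_valve → delete_audit_trail)) and O(open_valve) yields O(delete_audit_trail).
Premise 3, O(~escrow_invoice → ~delete_audit_trail), contraposes to O(delete_audit_trail → escrow_invoice); with O(delete_audit_trail) we get O(escrow_invoice).
The contrapositive of premise 1 (O(disclose_backup → ~escrow_invoice)) is O(escrow_invoice → ~disclose_backup), and O(escrow_invoice) is already established, so O(~disclose_backup).
So O(~disclose_backup) holds, i.e. disclose_backup is forbidden. None of the other listed options is forbidden under the premises.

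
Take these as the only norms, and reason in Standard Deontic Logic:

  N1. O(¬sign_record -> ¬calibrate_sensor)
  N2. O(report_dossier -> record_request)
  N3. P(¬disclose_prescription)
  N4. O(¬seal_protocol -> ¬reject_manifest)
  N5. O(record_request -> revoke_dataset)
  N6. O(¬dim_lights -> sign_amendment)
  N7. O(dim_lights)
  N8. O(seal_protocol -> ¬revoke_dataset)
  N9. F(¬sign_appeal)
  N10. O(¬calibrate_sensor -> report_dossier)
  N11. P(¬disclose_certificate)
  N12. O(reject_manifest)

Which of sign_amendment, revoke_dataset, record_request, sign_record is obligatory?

sign_record

Premise 12 states O(reject_manifest) outright.
Premise 4, O(¬seal_protocol -> ¬reject_manifest), contraposes to O(reject_manifest -> seal_protocol); with O(reject_manifest) we get O(seal_protocol).
Premise 8 is O(seal_protocol -> ¬revoke_dataset); since O(seal_protocol), deontic closure gives O(¬revoke_dataset).
The contrapositive of premise 5 (O(record_request -> revoke_dataset)) is O(¬revoke_dataset -> ¬record_request), and O(¬revoke_dataset) is already established, so O(¬record_request).
Premise 2, O(report_dossier -> record_request), contraposes to O(¬record_request -> ¬report_dossier); with O(¬record_request) we get O(¬report_dossier).
Premise 10, O(¬calibrate_sensor -> report_dossier), contraposes to O(¬report_dossier -> calibrate_sensor); with O(¬report_dossier) we get O(calibrate_sensor).
The contrapositive of premise 1 (O(¬sign_record -> ¬calibrate_sensor)) is O(calibrate_sensor -> sign_record), and O(calibrate_sensor) is already established, so O(sign_record).
So O(sign_record) holds — sign_record is obligatory. None of the other listed options is made obligatory by any chain of premises.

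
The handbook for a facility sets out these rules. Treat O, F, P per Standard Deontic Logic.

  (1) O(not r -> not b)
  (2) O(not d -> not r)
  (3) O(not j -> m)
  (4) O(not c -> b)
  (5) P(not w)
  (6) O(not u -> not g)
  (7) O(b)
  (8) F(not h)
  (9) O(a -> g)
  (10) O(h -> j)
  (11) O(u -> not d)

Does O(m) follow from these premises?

No

Premise 3 is O(not j -> m), but O(not j) is not derivable from the premises, so it does not yield O(m).
No other premise forces O(m). An ideal world satisfying every premise can still have m false, so O(m) is not derivable.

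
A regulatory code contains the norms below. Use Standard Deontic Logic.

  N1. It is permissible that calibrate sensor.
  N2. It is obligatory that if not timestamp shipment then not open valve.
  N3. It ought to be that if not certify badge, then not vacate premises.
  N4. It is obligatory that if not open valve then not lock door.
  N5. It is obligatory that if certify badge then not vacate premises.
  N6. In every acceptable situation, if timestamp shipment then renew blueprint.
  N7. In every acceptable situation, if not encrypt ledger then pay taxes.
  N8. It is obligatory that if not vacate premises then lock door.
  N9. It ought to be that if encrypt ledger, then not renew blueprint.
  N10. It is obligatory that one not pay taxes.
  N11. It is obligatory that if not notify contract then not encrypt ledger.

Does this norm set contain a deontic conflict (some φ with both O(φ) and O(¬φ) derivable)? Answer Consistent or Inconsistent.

Premises 3 and 5 are O(¬certify_badge → ¬vacate_premises) and O(certify_badge → ¬vacate_premises); every ideal world satisfies ¬certify_badge or certify_badge, so in either case ¬vacate_premises holds — hence O(¬vacate_premises).
With premise 8, O(¬vacate_premises → lock_door), the K-axiom yields O(lock_door).
Premise 4, O(¬open_valve → ¬lock_door), contraposes to O(lock_door → open_valve); with O(lock_door) we get O(open_valve).
Premise 2 is O(¬timestamp_shipment → ¬open_valve); contrapositively O(open_valve → timestamp_shipment). Since O(open_valve) holds, K gives O(timestamp_shipment).
From O(timestamp_shipment) and premise 6, O(timestamp_shipment → renew_blueprint), we obtain O(renew_blueprint).
The contrapositive of premise 9 (O(encrypt_ledger → ¬renew_blueprint)) is O(renew_blueprint → ¬encrypt_ledger), and O(renew_blueprint) is already established, so O(¬encrypt_ledger).
With premise 7, O(¬encrypt_ledger → pay_taxes), the K-axiom yields O(pay_taxes).
Yet premise 10 states O(¬pay_taxes).
We now have both O(pay_taxes) and O(¬pay_taxes) — pay_taxes is simultaneously obligatory and forbidden, violating the D-axiom.

Inconsistent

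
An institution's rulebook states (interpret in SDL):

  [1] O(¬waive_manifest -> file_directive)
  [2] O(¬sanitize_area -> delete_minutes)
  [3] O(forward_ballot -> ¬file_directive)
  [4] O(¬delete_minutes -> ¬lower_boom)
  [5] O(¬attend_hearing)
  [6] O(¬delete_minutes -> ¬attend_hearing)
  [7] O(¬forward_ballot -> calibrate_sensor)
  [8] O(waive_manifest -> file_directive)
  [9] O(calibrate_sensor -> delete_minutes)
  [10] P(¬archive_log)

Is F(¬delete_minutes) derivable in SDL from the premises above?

Yes

Premises 8 and 1 cover both cases: O(waive_manifest -> file_directive) and O(¬waive_manifest -> file_directive). Since waive_manifest ∨ ¬waive_manifest is a tautology, O(file_directive) follows.
Premise 3, O(forward_ballot -> ¬file_directive), contraposes to O(file_directive -> ¬forward_ballot); with O(file_directive) we get O(¬forward_ballot).
From O(¬forward_ballot) and premise 7, O(¬forward_ballot -> calibrate_sensor), we obtain O(calibrate_sensor).
From O(calibrate_sensor) and premise 9, O(calibrate_sensor -> delete_minutes), we obtain O(delete_minutes).
Premises 2, 4, 5, 6, 10 do not contribute to this derivation.
So O(delete_minutes) holds, i.e. F(¬delete_minutes). The claim follows.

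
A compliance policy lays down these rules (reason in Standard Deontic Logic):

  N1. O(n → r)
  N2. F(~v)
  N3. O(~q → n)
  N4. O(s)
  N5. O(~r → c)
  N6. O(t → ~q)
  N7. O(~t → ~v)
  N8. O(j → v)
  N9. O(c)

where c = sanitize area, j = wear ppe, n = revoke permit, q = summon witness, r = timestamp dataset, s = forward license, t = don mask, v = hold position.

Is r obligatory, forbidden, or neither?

Obligatory

Premise 2, F(~v), is equivalent to O(v).
The contrapositive of premise 7 (O(~t → ~v)) is O(v → t), and O(v) is already established, so O(t).
Premise 6 is O(t → ~q); since O(t), deontic closure gives O(~q).
From O(~q) and premise 3, O(~q → n), we obtain O(n).
Applying K to premise 1 (O(n → r)) and O(n) yields O(r).
Premises 4, 5, 8, 9 do not contribute to this derivation.
Hence r is obligatory.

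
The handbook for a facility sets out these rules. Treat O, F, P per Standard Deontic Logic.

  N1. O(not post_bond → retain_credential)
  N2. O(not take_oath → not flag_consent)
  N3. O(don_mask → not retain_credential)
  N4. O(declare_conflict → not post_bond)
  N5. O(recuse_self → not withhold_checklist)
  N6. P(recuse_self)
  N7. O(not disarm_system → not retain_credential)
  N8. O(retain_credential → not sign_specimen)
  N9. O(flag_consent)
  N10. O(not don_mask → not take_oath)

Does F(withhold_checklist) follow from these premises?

No

Premise 5 is O(recuse_self → not withhold_checklist), but O(recuse_self) is not derivable from the premises (the permission P(recuse_self) asserts only not O(not recuse_self), not O(recuse_self)), so it does not yield O(not withhold_checklist).
No other premise forces O(not withhold_checklist). An ideal world satisfying every premise can still have withhold_checklist true, so F(withhold_checklist) is not derivable.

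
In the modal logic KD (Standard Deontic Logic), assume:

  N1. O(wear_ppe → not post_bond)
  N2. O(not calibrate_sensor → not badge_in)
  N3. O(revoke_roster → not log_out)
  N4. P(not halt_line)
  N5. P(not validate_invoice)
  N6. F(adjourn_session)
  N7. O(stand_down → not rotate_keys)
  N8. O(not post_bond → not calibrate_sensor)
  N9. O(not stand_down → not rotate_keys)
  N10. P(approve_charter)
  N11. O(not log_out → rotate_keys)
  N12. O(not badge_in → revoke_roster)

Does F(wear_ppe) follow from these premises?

Yes

Premises 9 and 7 are O(not stand_down → not rotate_keys) and O(stand_down → not rotate_keys); every ideal world satisfies not stand_down or stand_down, so in either case not rotate_keys holds — hence O(not rotate_keys).
Premise 11, O(not log_out → rotate_keys), contraposes to O(not rotate_keys → log_out); with O(not rotate_keys) we get O(log_out).
Premise 3 is O(revoke_roster → not log_out); contrapositively O(log_out → not revoke_roster). Since O(log_out) holds, K gives O(not revoke_roster).
The contrapositive of premise 12 (O(not badge_in → revoke_roster)) is O(not revoke_roster → badge_in), and O(not revoke_roster) is already established, so O(badge_in).
The contrapositive of premise 2 (O(not calibrate_sensor → not badge_in)) is O(badge_in → calibrate_sensor), and O(badge_in) is already established, so O(calibrate_sensor).
The contrapositive of premise 8 (O(not post_bond → not calibrate_sensor)) is O(calibrate_sensor → post_bond), and O(calibrate_sensor) is already established, so O(post_bond).
The contrapositive of premise 1 (O(wear_ppe → not post_bond)) is O(post_bond → not wear_ppe), and O(post_bond) is already established, so O(not wear_ppe).
Premises 4, 5, 6, 10 do not contribute to this derivation.
So O(not wear_ppe) holds, i.e. F(wear_ppe). The claim follows.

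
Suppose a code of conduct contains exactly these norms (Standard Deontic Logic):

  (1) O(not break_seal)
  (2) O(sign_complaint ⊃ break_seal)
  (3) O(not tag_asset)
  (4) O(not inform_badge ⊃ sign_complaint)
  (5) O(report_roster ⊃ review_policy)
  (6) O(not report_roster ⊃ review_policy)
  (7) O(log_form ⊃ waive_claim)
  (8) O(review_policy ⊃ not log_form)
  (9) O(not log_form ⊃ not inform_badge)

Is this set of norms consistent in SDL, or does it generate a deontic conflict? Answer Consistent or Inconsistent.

Inconsistent

Premises 5 and 6 are O(report_roster ⊃ review_policy) and O(not report_roster ⊃ review_policy); every ideal world satisfies report_roster or not report_roster, so in either case review_policy holds — hence O(review_policy).
Applying K to premise 8 (O(review_policy ⊃ not log_form)) and O(review_policy) yields O(not log_form).
Applying K to premise 9 (O(not log_form ⊃ not inform_badge)) and O(not log_form) yields O(not inform_badge).
Premise 4 is O(not inform_badge ⊃ sign_complaint); since O(not inform_badge), deontic closure gives O(sign_complaint).
Premise 2 is O(sign_complaint ⊃ break_seal); since O(sign_complaint), deontic closure gives O(break_seal).
Yet premise 1 states O(not break_seal).
We now have both O(break_seal) and O(not break_seal) — break_seal is simultaneously obligatory and forbidden, violating the D-axiom.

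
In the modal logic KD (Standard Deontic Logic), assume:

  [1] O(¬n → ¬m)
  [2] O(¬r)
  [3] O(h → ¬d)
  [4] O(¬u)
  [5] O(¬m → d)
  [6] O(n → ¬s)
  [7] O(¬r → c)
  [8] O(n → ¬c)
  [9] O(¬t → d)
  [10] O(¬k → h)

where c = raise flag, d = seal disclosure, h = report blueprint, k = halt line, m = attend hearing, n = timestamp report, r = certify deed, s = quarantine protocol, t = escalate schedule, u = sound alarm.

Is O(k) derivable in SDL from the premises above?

Yes

Premise 2 states O(¬r) outright.
From O(¬r) and premise 7, O(¬r → c), we obtain O(c).
The contrapositive of premise 8 (O(n → ¬c)) is O(c → ¬n), and O(c) is already established, so O(¬n).
With premise 1, O(¬n → ¬m), the K-axiom yields O(¬m).
From O(¬m) and premise 5, O(¬m → d), we obtain O(d).
Premise 3, O(h → ¬d), contraposes to O(d → ¬h); with O(d) we get O(¬h).
Premise 10 is O(¬k → h); contrapositively O(¬h → k). Since O(¬h) holds, K gives O(k).
Premises 4, 6, 9 do not contribute to this derivation.
So O(k) follows.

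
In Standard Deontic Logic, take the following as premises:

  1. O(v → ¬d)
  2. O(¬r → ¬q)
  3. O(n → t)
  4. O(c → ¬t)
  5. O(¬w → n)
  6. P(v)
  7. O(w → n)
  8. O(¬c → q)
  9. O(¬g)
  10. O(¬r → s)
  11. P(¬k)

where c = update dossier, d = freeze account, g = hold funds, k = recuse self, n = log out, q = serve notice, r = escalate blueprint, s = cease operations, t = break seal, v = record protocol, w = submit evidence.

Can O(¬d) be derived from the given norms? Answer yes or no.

No

Premise 1 is O(v → ¬d), but O(v) is not derivable from the premises (the permission P(v) asserts only ¬O(¬v), not O(v)), so it does not yield O(¬d).
No other premise forces O(¬d). An ideal world satisfying every premise can still have ¬d false, so O(¬d) is not derivable.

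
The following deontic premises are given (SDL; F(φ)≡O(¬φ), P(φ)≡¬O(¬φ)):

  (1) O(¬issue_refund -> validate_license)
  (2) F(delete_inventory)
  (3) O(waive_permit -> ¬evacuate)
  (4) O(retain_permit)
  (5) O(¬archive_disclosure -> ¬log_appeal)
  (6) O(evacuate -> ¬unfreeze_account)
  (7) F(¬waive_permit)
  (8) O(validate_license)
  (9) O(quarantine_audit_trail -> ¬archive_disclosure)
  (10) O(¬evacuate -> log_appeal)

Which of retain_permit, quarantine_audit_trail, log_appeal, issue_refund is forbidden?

Premise 7 is F(¬waive_permit), i.e. O(waive_permit).
From O(waive_permit) and premise 3, O(waive_permit -> ¬evacuate), we obtain O(¬evacuate).
Applying K to premise 10 (O(¬evacuate -> log_appeal)) and O(¬evacuate) yields O(log_appeal).
Premise 5, O(¬archive_disclosure -> ¬log_appeal), contraposes to O(log_appeal -> archive_disclosure); with O(log_appeal) we get O(archive_disclosure).
Premise 9 is O(quarantine_audit_trail -> ¬archive_disclosure); contrapositively O(archive_disclosure -> ¬quarantine_audit_trail). Since O(archive_disclosure) holds, K gives O(¬quarantine_audit_trail).
So O(¬quarantine_audit_trail) holds, i.e. quarantine_audit_trail is forbidden. None of the other listed options is forbidden under the premises.

quarantine_audit_trail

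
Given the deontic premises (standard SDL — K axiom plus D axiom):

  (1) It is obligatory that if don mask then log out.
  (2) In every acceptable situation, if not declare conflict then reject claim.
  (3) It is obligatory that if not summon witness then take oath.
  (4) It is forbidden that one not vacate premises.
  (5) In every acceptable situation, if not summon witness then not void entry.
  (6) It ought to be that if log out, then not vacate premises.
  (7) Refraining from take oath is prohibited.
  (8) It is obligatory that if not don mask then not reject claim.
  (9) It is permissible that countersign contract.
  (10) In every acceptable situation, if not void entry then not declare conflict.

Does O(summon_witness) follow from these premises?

Yes

Premise 4 is F(¬vacate_premises), i.e. O(vacate_premises).
The contrapositive of premise 6 (O(log_out → ¬vacate_premises)) is O(vacate_premises → ¬log_out), and O(vacate_premises) is already established, so O(¬log_out).
Premise 1, O(don_mask → log_out), contraposes to O(¬log_out → ¬don_mask); with O(¬log_out) we get O(¬don_mask).
Applying K to premise 8 (O(¬don_mask → ¬reject_claim)) and O(¬don_mask) yields O(¬reject_claim).
Premise 2, O(¬declare_conflict → reject_claim), contraposes to O(¬reject_claim → declare_conflict); with O(¬reject_claim) we get O(declare_conflict).
Premise 10, O(¬void_entry → ¬declare_conflict), contraposes to O(declare_conflict → void_entry); with O(declare_conflict) we get O(void_entry).
Premise 5, O(¬summon_witness → ¬void_entry), contraposes to O(void_entry → summon_witness); with O(void_entry) we get O(summon_witness).
Premises 3, 7, 9 do not contribute to this derivation.
So O(summon_witness) follows.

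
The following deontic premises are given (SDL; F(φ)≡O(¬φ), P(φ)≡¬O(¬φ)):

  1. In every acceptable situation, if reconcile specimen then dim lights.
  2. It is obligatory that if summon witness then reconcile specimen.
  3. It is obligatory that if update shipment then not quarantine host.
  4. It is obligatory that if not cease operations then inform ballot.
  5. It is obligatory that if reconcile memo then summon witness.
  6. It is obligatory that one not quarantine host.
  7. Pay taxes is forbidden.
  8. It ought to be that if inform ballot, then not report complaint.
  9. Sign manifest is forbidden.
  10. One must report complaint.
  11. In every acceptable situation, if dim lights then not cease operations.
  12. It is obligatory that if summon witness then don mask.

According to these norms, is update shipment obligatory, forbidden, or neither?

Neither

Premise 3 is O(update_shipment → ¬quarantine_host); even if O(¬quarantine_host) held, inferring O(update_shipment) would be affirming the consequent — invalid.
No premise or chain of K-axiom applications forces O(update_shipment), and none forces O(¬update_shipment). So update_shipment is neither obligatory nor forbidden under these norms.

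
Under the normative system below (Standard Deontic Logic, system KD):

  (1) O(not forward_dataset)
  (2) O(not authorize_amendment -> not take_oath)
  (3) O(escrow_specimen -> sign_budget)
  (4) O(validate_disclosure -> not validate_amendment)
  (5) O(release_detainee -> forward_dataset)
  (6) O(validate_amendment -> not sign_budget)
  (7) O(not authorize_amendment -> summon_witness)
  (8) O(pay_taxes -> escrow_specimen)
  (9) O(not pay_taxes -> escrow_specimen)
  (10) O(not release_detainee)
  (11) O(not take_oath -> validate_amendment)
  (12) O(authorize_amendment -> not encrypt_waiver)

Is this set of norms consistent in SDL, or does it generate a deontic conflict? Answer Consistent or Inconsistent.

Premise 5 is O(release_detainee -> forward_dataset), but O(release_detainee) is not derivable from the premises, so it does not yield O(forward_dataset).
So O(forward_dataset) is not derivable, and the apparent clash with O(not forward_dataset) does not arise.
A world satisfying every obligation exists (e.g. authorize_amendment=true, encrypt_waiver=false, escrow_specimen=true, forward_dataset=false, pay_taxes=false, release_detainee=false, sign_budget=true, summon_witness=false, take_oath=true, validate_amendment=false, validate_disclosure=false); no atom is both obligatory and forbidden, so the set is consistent.

Consistent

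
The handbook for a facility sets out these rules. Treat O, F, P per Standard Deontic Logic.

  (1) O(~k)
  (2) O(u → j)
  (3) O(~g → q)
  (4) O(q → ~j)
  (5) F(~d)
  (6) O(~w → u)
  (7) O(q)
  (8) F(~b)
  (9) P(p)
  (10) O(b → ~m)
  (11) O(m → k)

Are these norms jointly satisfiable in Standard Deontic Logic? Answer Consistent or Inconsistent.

Consistent

Premise 11 is O(m → k), but O(m) is not derivable from the premises, so it does not yield O(k).
So O(k) is not derivable, and the apparent clash with O(~k) does not arise.
A world satisfying every obligation exists (e.g. b=true, d=true, g=false, j=false, k=false, m=false, p=false, q=true, u=false, w=true); no atom is both obligatory and forbidden, so the set is consistent.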